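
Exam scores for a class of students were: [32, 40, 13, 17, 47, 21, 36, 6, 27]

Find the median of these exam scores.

27

Step 1: Sort the data in ascending order: [6, 13, 17, 21, 27, 32, 36, 40, 47]
Step 2: The number of values is n = 9.
Step 3: Since n is odd, the median is the middle value at position 5: 27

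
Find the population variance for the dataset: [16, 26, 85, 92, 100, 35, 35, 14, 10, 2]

1214.85

Step 1: Compute the mean: (16 + 26 + 85 + 92 + 100 + 35 + 35 + 14 + 10 + 2) / 10 = 41.5
Step 2: Compute squared deviations from the mean:
  (16 - 41.5)^2 = 650.25
  (26 - 41.5)^2 = 240.25
  (85 - 41.5)^2 = 1892.25
  (92 - 41.5)^2 = 2550.25
  (100 - 41.5)^2 = 3422.25
  (35 - 41.5)^2 = 42.25
  (35 - 41.5)^2 = 42.25
  (14 - 41.5)^2 = 756.25
  (10 - 41.5)^2 = 992.25
  (2 - 41.5)^2 = 1560.25
Step 3: Sum of squared deviations = 12148.5
Step 4: Population variance = 12148.5 / 10 = 1214.85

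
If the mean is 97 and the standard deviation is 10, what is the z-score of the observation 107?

1

Step 1: Recall the z-score formula: z = (x - mu) / sigma
Step 2: Substitute values: z = (107 - 97) / 10
Step 3: z = 10 / 10 = 1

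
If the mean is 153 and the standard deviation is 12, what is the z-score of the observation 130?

-1.9167

Step 1: Recall the z-score formula: z = (x - mu) / sigma
Step 2: Substitute values: z = (130 - 153) / 12
Step 3: z = -23 / 12 = -1.9167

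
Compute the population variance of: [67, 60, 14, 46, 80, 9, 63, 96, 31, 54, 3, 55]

761.4722

Step 1: Compute the mean: (67 + 60 + 14 + 46 + 80 + 9 + 63 + 96 + 31 + 54 + 3 + 55) / 12 = 48.1667
Step 2: Compute squared deviations from the mean:
  (67 - 48.1667)^2 = 354.6944
  (60 - 48.1667)^2 = 140.0278
  (14 - 48.1667)^2 = 1167.3611
  (46 - 48.1667)^2 = 4.6944
  (80 - 48.1667)^2 = 1013.3611
  (9 - 48.1667)^2 = 1534.0278
  (63 - 48.1667)^2 = 220.0278
  (96 - 48.1667)^2 = 2288.0278
  (31 - 48.1667)^2 = 294.6944
  (54 - 48.1667)^2 = 34.0278
  (3 - 48.1667)^2 = 2040.0278
  (55 - 48.1667)^2 = 46.6944
Step 3: Sum of squared deviations = 9137.6667
Step 4: Population variance = 9137.6667 / 12 = 761.4722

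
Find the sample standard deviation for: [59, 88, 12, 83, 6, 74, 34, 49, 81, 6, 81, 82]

32.2729

Step 1: Compute the mean: 54.5833
Step 2: Sum of squared deviations from the mean: 11456.9167
Step 3: Sample variance = 11456.9167 / 11 = 1041.5379
Step 4: Standard deviation = sqrt(1041.5379) = 32.2729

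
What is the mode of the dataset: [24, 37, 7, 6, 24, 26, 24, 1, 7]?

24

Step 1: Count the frequency of each value:
  1: appears 1 time(s)
  6: appears 1 time(s)
  7: appears 2 time(s)
  24: appears 3 time(s)
  26: appears 1 time(s)
  37: appears 1 time(s)
Step 2: The value 24 appears most frequently (3 times).
Step 3: Mode = 24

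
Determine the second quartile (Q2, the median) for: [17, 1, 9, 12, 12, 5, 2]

9

Step 1: Sort the data: [1, 2, 5, 9, 12, 12, 17]
Step 2: n = 7
Step 3: Q2 is the median. Since n is odd, it is the middle value at position 4: 9
Step 4: Q2 = 9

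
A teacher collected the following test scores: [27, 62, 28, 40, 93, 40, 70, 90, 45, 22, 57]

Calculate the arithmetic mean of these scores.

52.1818

Step 1: Sum all values: 27 + 62 + 28 + 40 + 93 + 40 + 70 + 90 + 45 + 22 + 57 = 574
Step 2: Count the number of values: n = 11
Step 3: Mean = sum / n = 574 / 11 = 52.1818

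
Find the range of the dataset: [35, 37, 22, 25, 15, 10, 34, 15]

27

Step 1: Identify the maximum value: max = 37
Step 2: Identify the minimum value: min = 10
Step 3: Range = max - min = 37 - 10 = 27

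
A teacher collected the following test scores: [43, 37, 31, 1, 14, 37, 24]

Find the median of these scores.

31

Step 1: Sort the data in ascending order: [1, 14, 24, 31, 37, 37, 43]
Step 2: The number of values is n = 7.
Step 3: Since n is odd, the median is the middle value at position 4: 31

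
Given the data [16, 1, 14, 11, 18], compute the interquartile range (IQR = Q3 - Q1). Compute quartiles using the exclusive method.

11

Step 1: Sort the data: [1, 11, 14, 16, 18]
Step 2: n = 5
Step 3: Using the exclusive quartile method:
  Q1 = 6
  Q2 (median) = 14
  Q3 = 17
  IQR = Q3 - Q1 = 17 - 6 = 11
Step 4: IQR = 11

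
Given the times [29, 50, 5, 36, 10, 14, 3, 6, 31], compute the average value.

20.4444

Step 1: Sum all values: 29 + 50 + 5 + 36 + 10 + 14 + 3 + 6 + 31 = 184
Step 2: Count the number of values: n = 9
Step 3: Mean = sum / n = 184 / 9 = 20.4444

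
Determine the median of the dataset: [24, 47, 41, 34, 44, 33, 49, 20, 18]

34

Step 1: Sort the data in ascending order: [18, 20, 24, 33, 34, 41, 44, 47, 49]
Step 2: The number of values is n = 9.
Step 3: Since n is odd, the median is the middle value at position 5: 34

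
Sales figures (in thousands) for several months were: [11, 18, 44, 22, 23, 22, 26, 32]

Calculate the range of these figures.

33

Step 1: Identify the maximum value: max = 44
Step 2: Identify the minimum value: min = 11
Step 3: Range = max - min = 44 - 11 = 33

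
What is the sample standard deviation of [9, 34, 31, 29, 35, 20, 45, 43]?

11.7929

Step 1: Compute the mean: 30.75
Step 2: Sum of squared deviations from the mean: 973.5
Step 3: Sample variance = 973.5 / 7 = 139.0714
Step 4: Standard deviation = sqrt(139.0714) = 11.7929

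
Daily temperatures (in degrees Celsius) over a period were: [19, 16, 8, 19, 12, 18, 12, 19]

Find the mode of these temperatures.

19

Step 1: Count the frequency of each value:
  8: appears 1 time(s)
  12: appears 2 time(s)
  16: appears 1 time(s)
  18: appears 1 time(s)
  19: appears 3 time(s)
Step 2: The value 19 appears most frequently (3 times).
Step 3: Mode = 19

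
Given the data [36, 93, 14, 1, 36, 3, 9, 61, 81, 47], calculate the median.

36

Step 1: Sort the data in ascending order: [1, 3, 9, 14, 36, 36, 47, 61, 81, 93]
Step 2: The number of values is n = 10.
Step 3: Since n is even, the median is the average of positions 5 and 6:
  Median = (36 + 36) / 2 = 36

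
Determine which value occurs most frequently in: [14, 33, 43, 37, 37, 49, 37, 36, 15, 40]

37

Step 1: Count the frequency of each value:
  14: appears 1 time(s)
  15: appears 1 time(s)
  33: appears 1 time(s)
  36: appears 1 time(s)
  37: appears 3 time(s)
  40: appears 1 time(s)
  43: appears 1 time(s)
  49: appears 1 time(s)
Step 2: The value 37 appears most frequently (3 times).
Step 3: Mode = 37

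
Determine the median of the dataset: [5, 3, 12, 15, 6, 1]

5.5

Step 1: Sort the data in ascending order: [1, 3, 5, 6, 12, 15]
Step 2: The number of values is n = 6.
Step 3: Since n is even, the median is the average of positions 3 and 4:
  Median = (5 + 6) / 2 = 5.5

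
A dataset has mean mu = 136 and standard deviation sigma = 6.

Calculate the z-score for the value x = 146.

1.6667

Step 1: Recall the z-score formula: z = (x - mu) / sigma
Step 2: Substitute values: z = (146 - 136) / 6
Step 3: z = 10 / 6 = 1.6667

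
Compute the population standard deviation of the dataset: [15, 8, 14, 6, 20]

5.0438

Step 1: Compute the mean: 12.6
Step 2: Sum of squared deviations from the mean: 127.2
Step 3: Population variance = 127.2 / 5 = 25.44
Step 4: Standard deviation = sqrt(25.44) = 5.0438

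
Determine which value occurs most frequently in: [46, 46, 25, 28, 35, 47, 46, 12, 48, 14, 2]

46

Step 1: Count the frequency of each value:
  2: appears 1 time(s)
  12: appears 1 time(s)
  14: appears 1 time(s)
  25: appears 1 time(s)
  28: appears 1 time(s)
  35: appears 1 time(s)
  46: appears 3 time(s)
  47: appears 1 time(s)
  48: appears 1 time(s)
Step 2: The value 46 appears most frequently (3 times).
Step 3: Mode = 46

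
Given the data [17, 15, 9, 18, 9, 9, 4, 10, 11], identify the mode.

9

Step 1: Count the frequency of each value:
  4: appears 1 time(s)
  9: appears 3 time(s)
  10: appears 1 time(s)
  11: appears 1 time(s)
  15: appears 1 time(s)
  17: appears 1 time(s)
  18: appears 1 time(s)
Step 2: The value 9 appears most frequently (3 times).
Step 3: Mode = 9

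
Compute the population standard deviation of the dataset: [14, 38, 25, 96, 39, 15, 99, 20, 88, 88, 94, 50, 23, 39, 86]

32.1713

Step 1: Compute the mean: 54.2667
Step 2: Sum of squared deviations from the mean: 15524.9333
Step 3: Population variance = 15524.9333 / 15 = 1034.9956
Step 4: Standard deviation = sqrt(1034.9956) = 32.1713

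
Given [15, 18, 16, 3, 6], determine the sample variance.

44.3

Step 1: Compute the mean: (15 + 18 + 16 + 3 + 6) / 5 = 11.6
Step 2: Compute squared deviations from the mean:
  (15 - 11.6)^2 = 11.56
  (18 - 11.6)^2 = 40.96
  (16 - 11.6)^2 = 19.36
  (3 - 11.6)^2 = 73.96
  (6 - 11.6)^2 = 31.36
Step 3: Sum of squared deviations = 177.2
Step 4: Sample variance = 177.2 / 4 = 44.3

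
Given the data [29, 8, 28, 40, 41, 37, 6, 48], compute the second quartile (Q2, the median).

33

Step 1: Sort the data: [6, 8, 28, 29, 37, 40, 41, 48]
Step 2: n = 8
Step 3: Q2 is the median. Since n is even, it is the average of the values at positions 4 and 5:
  Q2 = (29 + 37) / 2 = 33
Step 4: Q2 = 33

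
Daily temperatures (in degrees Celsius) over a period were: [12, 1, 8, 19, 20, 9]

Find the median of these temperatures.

10.5

Step 1: Sort the data in ascending order: [1, 8, 9, 12, 19, 20]
Step 2: The number of values is n = 6.
Step 3: Since n is even, the median is the average of positions 3 and 4:
  Median = (9 + 12) / 2 = 10.5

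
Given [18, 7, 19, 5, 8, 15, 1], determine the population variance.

41.102

Step 1: Compute the mean: (18 + 7 + 19 + 5 + 8 + 15 + 1) / 7 = 10.4286
Step 2: Compute squared deviations from the mean:
  (18 - 10.4286)^2 = 57.3265
  (7 - 10.4286)^2 = 11.7551
  (19 - 10.4286)^2 = 73.4694
  (5 - 10.4286)^2 = 29.4694
  (8 - 10.4286)^2 = 5.898
  (15 - 10.4286)^2 = 20.898
  (1 - 10.4286)^2 = 88.898
Step 3: Sum of squared deviations = 287.7143
Step 4: Population variance = 287.7143 / 7 = 41.102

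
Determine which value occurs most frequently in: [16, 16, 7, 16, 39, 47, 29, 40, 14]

16

Step 1: Count the frequency of each value:
  7: appears 1 time(s)
  14: appears 1 time(s)
  16: appears 3 time(s)
  29: appears 1 time(s)
  39: appears 1 time(s)
  40: appears 1 time(s)
  47: appears 1 time(s)
Step 2: The value 16 appears most frequently (3 times).
Step 3: Mode = 16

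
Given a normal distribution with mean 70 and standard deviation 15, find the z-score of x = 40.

-2

Step 1: Recall the z-score formula: z = (x - mu) / sigma
Step 2: Substitute values: z = (40 - 70) / 15
Step 3: z = -30 / 15 = -2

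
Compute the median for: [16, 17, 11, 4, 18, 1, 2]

11

Step 1: Sort the data in ascending order: [1, 2, 4, 11, 16, 17, 18]
Step 2: The number of values is n = 7.
Step 3: Since n is odd, the median is the middle value at position 4: 11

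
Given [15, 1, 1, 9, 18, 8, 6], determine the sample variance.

41.9048

Step 1: Compute the mean: (15 + 1 + 1 + 9 + 18 + 8 + 6) / 7 = 8.2857
Step 2: Compute squared deviations from the mean:
  (15 - 8.2857)^2 = 45.0816
  (1 - 8.2857)^2 = 53.0816
  (1 - 8.2857)^2 = 53.0816
  (9 - 8.2857)^2 = 0.5102
  (18 - 8.2857)^2 = 94.3673
  (8 - 8.2857)^2 = 0.0816
  (6 - 8.2857)^2 = 5.2245
Step 3: Sum of squared deviations = 251.4286
Step 4: Sample variance = 251.4286 / 6 = 41.9048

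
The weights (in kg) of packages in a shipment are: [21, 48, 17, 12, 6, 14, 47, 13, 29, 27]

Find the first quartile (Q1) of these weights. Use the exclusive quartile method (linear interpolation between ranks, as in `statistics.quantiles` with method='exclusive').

12.75

Step 1: Sort the data: [6, 12, 13, 14, 17, 21, 27, 29, 47, 48]
Step 2: n = 10
Step 3: Using the exclusive quartile method:
  Q1 = 12.75
  Q2 (median) = 19
  Q3 = 33.5
  IQR = Q3 - Q1 = 33.5 - 12.75 = 20.75
Step 4: Q1 = 12.75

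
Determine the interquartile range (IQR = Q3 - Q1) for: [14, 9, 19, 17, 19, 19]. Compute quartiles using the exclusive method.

6.25

Step 1: Sort the data: [9, 14, 17, 19, 19, 19]
Step 2: n = 6
Step 3: Using the exclusive quartile method:
  Q1 = 12.75
  Q2 (median) = 18
  Q3 = 19
  IQR = Q3 - Q1 = 19 - 12.75 = 6.25
Step 4: IQR = 6.25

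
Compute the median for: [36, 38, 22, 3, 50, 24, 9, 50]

30

Step 1: Sort the data in ascending order: [3, 9, 22, 24, 36, 38, 50, 50]
Step 2: The number of values is n = 8.
Step 3: Since n is even, the median is the average of positions 4 and 5:
  Median = (24 + 36) / 2 = 30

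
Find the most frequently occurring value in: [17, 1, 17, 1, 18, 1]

1

Step 1: Count the frequency of each value:
  1: appears 3 time(s)
  17: appears 2 time(s)
  18: appears 1 time(s)
Step 2: The value 1 appears most frequently (3 times).
Step 3: Mode = 1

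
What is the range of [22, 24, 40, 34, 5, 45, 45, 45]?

40

Step 1: Identify the maximum value: max = 45
Step 2: Identify the minimum value: min = 5
Step 3: Range = max - min = 45 - 5 = 40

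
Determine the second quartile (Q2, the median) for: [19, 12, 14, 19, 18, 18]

18

Step 1: Sort the data: [12, 14, 18, 18, 19, 19]
Step 2: n = 6
Step 3: Q2 is the median. Since n is even, it is the average of the values at positions 3 and 4:
  Q2 = (18 + 18) / 2 = 18
Step 4: Q2 = 18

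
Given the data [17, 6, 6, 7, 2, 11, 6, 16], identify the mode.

6

Step 1: Count the frequency of each value:
  2: appears 1 time(s)
  6: appears 3 time(s)
  7: appears 1 time(s)
  11: appears 1 time(s)
  16: appears 1 time(s)
  17: appears 1 time(s)
Step 2: The value 6 appears most frequently (3 times).
Step 3: Mode = 6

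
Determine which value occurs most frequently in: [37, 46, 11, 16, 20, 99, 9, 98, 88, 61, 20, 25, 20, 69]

20

Step 1: Count the frequency of each value:
  9: appears 1 time(s)
  11: appears 1 time(s)
  16: appears 1 time(s)
  20: appears 3 time(s)
  25: appears 1 time(s)
  37: appears 1 time(s)
  46: appears 1 time(s)
  61: appears 1 time(s)
  69: appears 1 time(s)
  88: appears 1 time(s)
  98: appears 1 time(s)
  99: appears 1 time(s)
Step 2: The value 20 appears most frequently (3 times).
Step 3: Mode = 20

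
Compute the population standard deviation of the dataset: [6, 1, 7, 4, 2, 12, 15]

4.7724

Step 1: Compute the mean: 6.7143
Step 2: Sum of squared deviations from the mean: 159.4286
Step 3: Population variance = 159.4286 / 7 = 22.7755
Step 4: Standard deviation = sqrt(22.7755) = 4.7724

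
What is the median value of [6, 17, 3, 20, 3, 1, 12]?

6

Step 1: Sort the data in ascending order: [1, 3, 3, 6, 12, 17, 20]
Step 2: The number of values is n = 7.
Step 3: Since n is odd, the median is the middle value at position 4: 6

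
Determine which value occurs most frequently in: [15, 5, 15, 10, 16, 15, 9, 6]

15

Step 1: Count the frequency of each value:
  5: appears 1 time(s)
  6: appears 1 time(s)
  9: appears 1 time(s)
  10: appears 1 time(s)
  15: appears 3 time(s)
  16: appears 1 time(s)
Step 2: The value 15 appears most frequently (3 times).
Step 3: Mode = 15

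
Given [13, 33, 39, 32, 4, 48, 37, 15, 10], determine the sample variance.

236

Step 1: Compute the mean: (13 + 33 + 39 + 32 + 4 + 48 + 37 + 15 + 10) / 9 = 25.6667
Step 2: Compute squared deviations from the mean:
  (13 - 25.6667)^2 = 160.4444
  (33 - 25.6667)^2 = 53.7778
  (39 - 25.6667)^2 = 177.7778
  (32 - 25.6667)^2 = 40.1111
  (4 - 25.6667)^2 = 469.4444
  (48 - 25.6667)^2 = 498.7778
  (37 - 25.6667)^2 = 128.4444
  (15 - 25.6667)^2 = 113.7778
  (10 - 25.6667)^2 = 245.4444
Step 3: Sum of squared deviations = 1888
Step 4: Sample variance = 1888 / 8 = 236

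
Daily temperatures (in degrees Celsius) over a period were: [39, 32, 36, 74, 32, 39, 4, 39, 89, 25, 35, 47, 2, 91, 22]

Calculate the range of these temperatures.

89

Step 1: Identify the maximum value: max = 91
Step 2: Identify the minimum value: min = 2
Step 3: Range = max - min = 91 - 2 = 89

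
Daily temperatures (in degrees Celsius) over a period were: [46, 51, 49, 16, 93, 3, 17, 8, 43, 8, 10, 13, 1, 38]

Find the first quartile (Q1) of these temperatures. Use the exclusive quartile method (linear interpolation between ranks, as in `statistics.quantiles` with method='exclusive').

8

Step 1: Sort the data: [1, 3, 8, 8, 10, 13, 16, 17, 38, 43, 46, 49, 51, 93]
Step 2: n = 14
Step 3: Using the exclusive quartile method:
  Q1 = 8
  Q2 (median) = 16.5
  Q3 = 46.75
  IQR = Q3 - Q1 = 46.75 - 8 = 38.75
Step 4: Q1 = 8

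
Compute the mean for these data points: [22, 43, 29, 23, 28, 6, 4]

22.1429

Step 1: Sum all values: 22 + 43 + 29 + 23 + 28 + 6 + 4 = 155
Step 2: Count the number of values: n = 7
Step 3: Mean = sum / n = 155 / 7 = 22.1429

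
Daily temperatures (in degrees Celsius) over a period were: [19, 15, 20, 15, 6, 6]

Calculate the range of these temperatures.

14

Step 1: Identify the maximum value: max = 20
Step 2: Identify the minimum value: min = 6
Step 3: Range = max - min = 20 - 6 = 14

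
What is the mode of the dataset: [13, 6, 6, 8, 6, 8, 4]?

6

Step 1: Count the frequency of each value:
  4: appears 1 time(s)
  6: appears 3 time(s)
  8: appears 2 time(s)
  13: appears 1 time(s)
Step 2: The value 6 appears most frequently (3 times).
Step 3: Mode = 6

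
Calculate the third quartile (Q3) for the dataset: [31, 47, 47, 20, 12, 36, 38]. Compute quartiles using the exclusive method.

47

Step 1: Sort the data: [12, 20, 31, 36, 38, 47, 47]
Step 2: n = 7
Step 3: Using the exclusive quartile method:
  Q1 = 20
  Q2 (median) = 36
  Q3 = 47
  IQR = Q3 - Q1 = 47 - 20 = 27
Step 4: Q3 = 47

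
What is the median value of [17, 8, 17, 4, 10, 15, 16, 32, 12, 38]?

15.5

Step 1: Sort the data in ascending order: [4, 8, 10, 12, 15, 16, 17, 17, 32, 38]
Step 2: The number of values is n = 10.
Step 3: Since n is even, the median is the average of positions 5 and 6:
  Median = (15 + 16) / 2 = 15.5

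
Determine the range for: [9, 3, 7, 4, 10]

7

Step 1: Identify the maximum value: max = 10
Step 2: Identify the minimum value: min = 3
Step 3: Range = max - min = 10 - 3 = 7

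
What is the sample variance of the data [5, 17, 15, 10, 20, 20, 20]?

33.9048

Step 1: Compute the mean: (5 + 17 + 15 + 10 + 20 + 20 + 20) / 7 = 15.2857
Step 2: Compute squared deviations from the mean:
  (5 - 15.2857)^2 = 105.7959
  (17 - 15.2857)^2 = 2.9388
  (15 - 15.2857)^2 = 0.0816
  (10 - 15.2857)^2 = 27.9388
  (20 - 15.2857)^2 = 22.2245
  (20 - 15.2857)^2 = 22.2245
  (20 - 15.2857)^2 = 22.2245
Step 3: Sum of squared deviations = 203.4286
Step 4: Sample variance = 203.4286 / 6 = 33.9048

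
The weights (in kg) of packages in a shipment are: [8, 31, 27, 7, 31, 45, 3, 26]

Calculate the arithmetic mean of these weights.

22.25

Step 1: Sum all values: 8 + 31 + 27 + 7 + 31 + 45 + 3 + 26 = 178
Step 2: Count the number of values: n = 8
Step 3: Mean = sum / n = 178 / 8 = 22.25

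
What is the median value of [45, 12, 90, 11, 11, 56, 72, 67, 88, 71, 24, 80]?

61.5

Step 1: Sort the data in ascending order: [11, 11, 12, 24, 45, 56, 67, 71, 72, 80, 88, 90]
Step 2: The number of values is n = 12.
Step 3: Since n is even, the median is the average of positions 6 and 7:
  Median = (56 + 67) / 2 = 61.5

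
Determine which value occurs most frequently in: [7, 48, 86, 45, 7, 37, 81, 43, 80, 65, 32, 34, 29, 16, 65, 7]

7

Step 1: Count the frequency of each value:
  7: appears 3 time(s)
  16: appears 1 time(s)
  29: appears 1 time(s)
  32: appears 1 time(s)
  34: appears 1 time(s)
  37: appears 1 time(s)
  43: appears 1 time(s)
  45: appears 1 time(s)
  48: appears 1 time(s)
  65: appears 2 time(s)
  80: appears 1 time(s)
  81: appears 1 time(s)
  86: appears 1 time(s)
Step 2: The value 7 appears most frequently (3 times).
Step 3: Mode = 7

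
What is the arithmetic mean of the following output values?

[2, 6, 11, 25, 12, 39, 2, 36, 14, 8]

15.5

Step 1: Sum all values: 2 + 6 + 11 + 25 + 12 + 39 + 2 + 36 + 14 + 8 = 155
Step 2: Count the number of values: n = 10
Step 3: Mean = sum / n = 155 / 10 = 15.5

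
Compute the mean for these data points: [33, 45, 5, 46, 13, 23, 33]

28.2857

Step 1: Sum all values: 33 + 45 + 5 + 46 + 13 + 23 + 33 = 198
Step 2: Count the number of values: n = 7
Step 3: Mean = sum / n = 198 / 7 = 28.2857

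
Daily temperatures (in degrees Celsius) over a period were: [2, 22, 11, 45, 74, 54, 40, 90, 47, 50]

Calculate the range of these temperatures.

88

Step 1: Identify the maximum value: max = 90
Step 2: Identify the minimum value: min = 2
Step 3: Range = max - min = 90 - 2 = 88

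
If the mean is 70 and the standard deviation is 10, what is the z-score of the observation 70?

0

Step 1: Recall the z-score formula: z = (x - mu) / sigma
Step 2: Substitute values: z = (70 - 70) / 10
Step 3: z = 0 / 10 = 0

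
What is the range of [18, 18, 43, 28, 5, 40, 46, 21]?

41

Step 1: Identify the maximum value: max = 46
Step 2: Identify the minimum value: min = 5
Step 3: Range = max - min = 46 - 5 = 41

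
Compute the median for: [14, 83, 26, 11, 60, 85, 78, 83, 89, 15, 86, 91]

80.5

Step 1: Sort the data in ascending order: [11, 14, 15, 26, 60, 78, 83, 83, 85, 86, 89, 91]
Step 2: The number of values is n = 12.
Step 3: Since n is even, the median is the average of positions 6 and 7:
  Median = (78 + 83) / 2 = 80.5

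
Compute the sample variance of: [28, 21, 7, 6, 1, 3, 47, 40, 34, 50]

352.0111

Step 1: Compute the mean: (28 + 21 + 7 + 6 + 1 + 3 + 47 + 40 + 34 + 50) / 10 = 23.7
Step 2: Compute squared deviations from the mean:
  (28 - 23.7)^2 = 18.49
  (21 - 23.7)^2 = 7.29
  (7 - 23.7)^2 = 278.89
  (6 - 23.7)^2 = 313.29
  (1 - 23.7)^2 = 515.29
  (3 - 23.7)^2 = 428.49
  (47 - 23.7)^2 = 542.89
  (40 - 23.7)^2 = 265.69
  (34 - 23.7)^2 = 106.09
  (50 - 23.7)^2 = 691.69
Step 3: Sum of squared deviations = 3168.1
Step 4: Sample variance = 3168.1 / 9 = 352.0111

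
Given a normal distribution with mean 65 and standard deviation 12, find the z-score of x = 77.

1

Step 1: Recall the z-score formula: z = (x - mu) / sigma
Step 2: Substitute values: z = (77 - 65) / 12
Step 3: z = 12 / 12 = 1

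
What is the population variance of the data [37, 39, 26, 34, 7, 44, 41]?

137.3878

Step 1: Compute the mean: (37 + 39 + 26 + 34 + 7 + 44 + 41) / 7 = 32.5714
Step 2: Compute squared deviations from the mean:
  (37 - 32.5714)^2 = 19.6122
  (39 - 32.5714)^2 = 41.3265
  (26 - 32.5714)^2 = 43.1837
  (34 - 32.5714)^2 = 2.0408
  (7 - 32.5714)^2 = 653.898
  (44 - 32.5714)^2 = 130.6122
  (41 - 32.5714)^2 = 71.0408
Step 3: Sum of squared deviations = 961.7143
Step 4: Population variance = 961.7143 / 7 = 137.3878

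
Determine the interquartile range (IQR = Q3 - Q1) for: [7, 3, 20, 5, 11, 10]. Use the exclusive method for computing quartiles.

8.75

Step 1: Sort the data: [3, 5, 7, 10, 11, 20]
Step 2: n = 6
Step 3: Using the exclusive quartile method:
  Q1 = 4.5
  Q2 (median) = 8.5
  Q3 = 13.25
  IQR = Q3 - Q1 = 13.25 - 4.5 = 8.75
Step 4: IQR = 8.75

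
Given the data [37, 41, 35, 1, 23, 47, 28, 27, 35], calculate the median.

35

Step 1: Sort the data in ascending order: [1, 23, 27, 28, 35, 35, 37, 41, 47]
Step 2: The number of values is n = 9.
Step 3: Since n is odd, the median is the middle value at position 5: 35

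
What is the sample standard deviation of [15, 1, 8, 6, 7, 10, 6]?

4.2762

Step 1: Compute the mean: 7.5714
Step 2: Sum of squared deviations from the mean: 109.7143
Step 3: Sample variance = 109.7143 / 6 = 18.2857
Step 4: Standard deviation = sqrt(18.2857) = 4.2762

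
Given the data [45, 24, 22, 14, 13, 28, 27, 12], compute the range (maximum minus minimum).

33

Step 1: Identify the maximum value: max = 45
Step 2: Identify the minimum value: min = 12
Step 3: Range = max - min = 45 - 12 = 33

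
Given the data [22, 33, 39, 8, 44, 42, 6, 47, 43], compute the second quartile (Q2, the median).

39

Step 1: Sort the data: [6, 8, 22, 33, 39, 42, 43, 44, 47]
Step 2: n = 9
Step 3: Q2 is the median. Since n is odd, it is the middle value at position 5: 39
Step 4: Q2 = 39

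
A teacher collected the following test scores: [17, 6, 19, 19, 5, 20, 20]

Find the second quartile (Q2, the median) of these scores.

19

Step 1: Sort the data: [5, 6, 17, 19, 19, 20, 20]
Step 2: n = 7
Step 3: Q2 is the median. Since n is odd, it is the middle value at position 4: 19
Step 4: Q2 = 19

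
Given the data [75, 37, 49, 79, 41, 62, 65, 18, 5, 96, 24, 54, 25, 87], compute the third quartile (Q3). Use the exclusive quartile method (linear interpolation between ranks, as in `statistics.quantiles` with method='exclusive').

76

Step 1: Sort the data: [5, 18, 24, 25, 37, 41, 49, 54, 62, 65, 75, 79, 87, 96]
Step 2: n = 14
Step 3: Using the exclusive quartile method:
  Q1 = 24.75
  Q2 (median) = 51.5
  Q3 = 76
  IQR = Q3 - Q1 = 76 - 24.75 = 51.25
Step 4: Q3 = 76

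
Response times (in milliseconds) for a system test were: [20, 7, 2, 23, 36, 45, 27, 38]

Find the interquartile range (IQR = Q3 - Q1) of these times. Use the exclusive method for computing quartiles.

27.25

Step 1: Sort the data: [2, 7, 20, 23, 27, 36, 38, 45]
Step 2: n = 8
Step 3: Using the exclusive quartile method:
  Q1 = 10.25
  Q2 (median) = 25
  Q3 = 37.5
  IQR = Q3 - Q1 = 37.5 - 10.25 = 27.25
Step 4: IQR = 27.25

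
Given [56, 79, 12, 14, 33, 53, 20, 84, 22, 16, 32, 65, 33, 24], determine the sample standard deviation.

24.281

Step 1: Compute the mean: 38.7857
Step 2: Sum of squared deviations from the mean: 7664.3571
Step 3: Sample variance = 7664.3571 / 13 = 589.5659
Step 4: Standard deviation = sqrt(589.5659) = 24.281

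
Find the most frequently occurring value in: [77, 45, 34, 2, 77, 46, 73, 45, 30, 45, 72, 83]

45

Step 1: Count the frequency of each value:
  2: appears 1 time(s)
  30: appears 1 time(s)
  34: appears 1 time(s)
  45: appears 3 time(s)
  46: appears 1 time(s)
  72: appears 1 time(s)
  73: appears 1 time(s)
  77: appears 2 time(s)
  83: appears 1 time(s)
Step 2: The value 45 appears most frequently (3 times).
Step 3: Mode = 45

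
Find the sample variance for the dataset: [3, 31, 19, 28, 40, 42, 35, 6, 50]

258.9444

Step 1: Compute the mean: (3 + 31 + 19 + 28 + 40 + 42 + 35 + 6 + 50) / 9 = 28.2222
Step 2: Compute squared deviations from the mean:
  (3 - 28.2222)^2 = 636.1605
  (31 - 28.2222)^2 = 7.716
  (19 - 28.2222)^2 = 85.0494
  (28 - 28.2222)^2 = 0.0494
  (40 - 28.2222)^2 = 138.716
  (42 - 28.2222)^2 = 189.8272
  (35 - 28.2222)^2 = 45.9383
  (6 - 28.2222)^2 = 493.8272
  (50 - 28.2222)^2 = 474.2716
Step 3: Sum of squared deviations = 2071.5556
Step 4: Sample variance = 2071.5556 / 8 = 258.9444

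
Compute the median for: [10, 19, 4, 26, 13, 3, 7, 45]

11.5

Step 1: Sort the data in ascending order: [3, 4, 7, 10, 13, 19, 26, 45]
Step 2: The number of values is n = 8.
Step 3: Since n is even, the median is the average of positions 4 and 5:
  Median = (10 + 13) / 2 = 11.5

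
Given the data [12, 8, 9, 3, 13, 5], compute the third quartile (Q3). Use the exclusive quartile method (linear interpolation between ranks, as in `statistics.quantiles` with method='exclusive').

12.25

Step 1: Sort the data: [3, 5, 8, 9, 12, 13]
Step 2: n = 6
Step 3: Using the exclusive quartile method:
  Q1 = 4.5
  Q2 (median) = 8.5
  Q3 = 12.25
  IQR = Q3 - Q1 = 12.25 - 4.5 = 7.75
Step 4: Q3 = 12.25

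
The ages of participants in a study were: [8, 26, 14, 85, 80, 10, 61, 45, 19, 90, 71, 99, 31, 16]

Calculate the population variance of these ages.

1020.1684

Step 1: Compute the mean: (8 + 26 + 14 + 85 + 80 + 10 + 61 + 45 + 19 + 90 + 71 + 99 + 31 + 16) / 14 = 46.7857
Step 2: Compute squared deviations from the mean:
  (8 - 46.7857)^2 = 1504.3316
  (26 - 46.7857)^2 = 432.0459
  (14 - 46.7857)^2 = 1074.9031
  (85 - 46.7857)^2 = 1460.3316
  (80 - 46.7857)^2 = 1103.1888
  (10 - 46.7857)^2 = 1353.1888
  (61 - 46.7857)^2 = 202.0459
  (45 - 46.7857)^2 = 3.1888
  (19 - 46.7857)^2 = 772.0459
  (90 - 46.7857)^2 = 1867.4745
  (71 - 46.7857)^2 = 586.3316
  (99 - 46.7857)^2 = 2726.3316
  (31 - 46.7857)^2 = 249.1888
  (16 - 46.7857)^2 = 947.7602
Step 3: Sum of squared deviations = 14282.3571
Step 4: Population variance = 14282.3571 / 14 = 1020.1684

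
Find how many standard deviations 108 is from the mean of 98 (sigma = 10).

1

Step 1: Recall the z-score formula: z = (x - mu) / sigma
Step 2: Substitute values: z = (108 - 98) / 10
Step 3: z = 10 / 10 = 1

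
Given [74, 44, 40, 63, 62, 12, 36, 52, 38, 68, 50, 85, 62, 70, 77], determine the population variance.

345.0489

Step 1: Compute the mean: (74 + 44 + 40 + 63 + 62 + 12 + 36 + 52 + 38 + 68 + 50 + 85 + 62 + 70 + 77) / 15 = 55.5333
Step 2: Compute squared deviations from the mean:
  (74 - 55.5333)^2 = 341.0178
  (44 - 55.5333)^2 = 133.0178
  (40 - 55.5333)^2 = 241.2844
  (63 - 55.5333)^2 = 55.7511
  (62 - 55.5333)^2 = 41.8178
  (12 - 55.5333)^2 = 1895.1511
  (36 - 55.5333)^2 = 381.5511
  (52 - 55.5333)^2 = 12.4844
  (38 - 55.5333)^2 = 307.4178
  (68 - 55.5333)^2 = 155.4178
  (50 - 55.5333)^2 = 30.6178
  (85 - 55.5333)^2 = 868.2844
  (62 - 55.5333)^2 = 41.8178
  (70 - 55.5333)^2 = 209.2844
  (77 - 55.5333)^2 = 460.8178
Step 3: Sum of squared deviations = 5175.7333
Step 4: Population variance = 5175.7333 / 15 = 345.0489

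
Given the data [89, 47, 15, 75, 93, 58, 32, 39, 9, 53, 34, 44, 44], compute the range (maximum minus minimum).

84

Step 1: Identify the maximum value: max = 93
Step 2: Identify the minimum value: min = 9
Step 3: Range = max - min = 93 - 9 = 84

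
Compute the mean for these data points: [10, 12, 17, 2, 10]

10.2

Step 1: Sum all values: 10 + 12 + 17 + 2 + 10 = 51
Step 2: Count the number of values: n = 5
Step 3: Mean = sum / n = 51 / 5 = 10.2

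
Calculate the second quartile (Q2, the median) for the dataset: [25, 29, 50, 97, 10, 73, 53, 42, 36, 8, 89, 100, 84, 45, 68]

50

Step 1: Sort the data: [8, 10, 25, 29, 36, 42, 45, 50, 53, 68, 73, 84, 89, 97, 100]
Step 2: n = 15
Step 3: Q2 is the median. Since n is odd, it is the middle value at position 8: 50
Step 4: Q2 = 50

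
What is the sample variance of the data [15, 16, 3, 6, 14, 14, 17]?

29.1429

Step 1: Compute the mean: (15 + 16 + 3 + 6 + 14 + 14 + 17) / 7 = 12.1429
Step 2: Compute squared deviations from the mean:
  (15 - 12.1429)^2 = 8.1633
  (16 - 12.1429)^2 = 14.8776
  (3 - 12.1429)^2 = 83.5918
  (6 - 12.1429)^2 = 37.7347
  (14 - 12.1429)^2 = 3.449
  (14 - 12.1429)^2 = 3.449
  (17 - 12.1429)^2 = 23.5918
Step 3: Sum of squared deviations = 174.8571
Step 4: Sample variance = 174.8571 / 6 = 29.1429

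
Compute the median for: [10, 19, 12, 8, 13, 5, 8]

10

Step 1: Sort the data in ascending order: [5, 8, 8, 10, 12, 13, 19]
Step 2: The number of values is n = 7.
Step 3: Since n is odd, the median is the middle value at position 4: 10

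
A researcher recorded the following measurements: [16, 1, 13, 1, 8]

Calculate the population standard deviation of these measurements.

6.1123

Step 1: Compute the mean: 7.8
Step 2: Sum of squared deviations from the mean: 186.8
Step 3: Population variance = 186.8 / 5 = 37.36
Step 4: Standard deviation = sqrt(37.36) = 6.1123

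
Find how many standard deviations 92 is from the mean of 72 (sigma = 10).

2

Step 1: Recall the z-score formula: z = (x - mu) / sigma
Step 2: Substitute values: z = (92 - 72) / 10
Step 3: z = 20 / 10 = 2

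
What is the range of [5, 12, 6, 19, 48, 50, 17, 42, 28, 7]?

45

Step 1: Identify the maximum value: max = 50
Step 2: Identify the minimum value: min = 5
Step 3: Range = max - min = 50 - 5 = 45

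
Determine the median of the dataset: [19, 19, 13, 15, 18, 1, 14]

15

Step 1: Sort the data in ascending order: [1, 13, 14, 15, 18, 19, 19]
Step 2: The number of values is n = 7.
Step 3: Since n is odd, the median is the middle value at position 4: 15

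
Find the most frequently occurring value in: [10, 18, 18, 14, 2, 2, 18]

18

Step 1: Count the frequency of each value:
  2: appears 2 time(s)
  10: appears 1 time(s)
  14: appears 1 time(s)
  18: appears 3 time(s)
Step 2: The value 18 appears most frequently (3 times).
Step 3: Mode = 18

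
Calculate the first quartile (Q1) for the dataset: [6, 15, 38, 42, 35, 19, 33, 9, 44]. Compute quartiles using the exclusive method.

12

Step 1: Sort the data: [6, 9, 15, 19, 33, 35, 38, 42, 44]
Step 2: n = 9
Step 3: Using the exclusive quartile method:
  Q1 = 12
  Q2 (median) = 33
  Q3 = 40
  IQR = Q3 - Q1 = 40 - 12 = 28
Step 4: Q1 = 12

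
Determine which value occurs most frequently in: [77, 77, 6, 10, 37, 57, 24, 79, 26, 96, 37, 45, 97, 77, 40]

77

Step 1: Count the frequency of each value:
  6: appears 1 time(s)
  10: appears 1 time(s)
  24: appears 1 time(s)
  26: appears 1 time(s)
  37: appears 2 time(s)
  40: appears 1 time(s)
  45: appears 1 time(s)
  57: appears 1 time(s)
  77: appears 3 time(s)
  79: appears 1 time(s)
  96: appears 1 time(s)
  97: appears 1 time(s)
Step 2: The value 77 appears most frequently (3 times).
Step 3: Mode = 77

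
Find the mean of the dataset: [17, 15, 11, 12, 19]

14.8

Step 1: Sum all values: 17 + 15 + 11 + 12 + 19 = 74
Step 2: Count the number of values: n = 5
Step 3: Mean = sum / n = 74 / 5 = 14.8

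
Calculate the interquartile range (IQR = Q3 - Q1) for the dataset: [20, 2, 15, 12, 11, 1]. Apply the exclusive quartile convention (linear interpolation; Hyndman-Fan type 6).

14.5

Step 1: Sort the data: [1, 2, 11, 12, 15, 20]
Step 2: n = 6
Step 3: Using the exclusive quartile method:
  Q1 = 1.75
  Q2 (median) = 11.5
  Q3 = 16.25
  IQR = Q3 - Q1 = 16.25 - 1.75 = 14.5
Step 4: IQR = 14.5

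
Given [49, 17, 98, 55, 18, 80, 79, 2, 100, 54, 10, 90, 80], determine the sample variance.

1215.5641

Step 1: Compute the mean: (49 + 17 + 98 + 55 + 18 + 80 + 79 + 2 + 100 + 54 + 10 + 90 + 80) / 13 = 56.3077
Step 2: Compute squared deviations from the mean:
  (49 - 56.3077)^2 = 53.4024
  (17 - 56.3077)^2 = 1545.0947
  (98 - 56.3077)^2 = 1738.2485
  (55 - 56.3077)^2 = 1.7101
  (18 - 56.3077)^2 = 1467.4793
  (80 - 56.3077)^2 = 561.3254
  (79 - 56.3077)^2 = 514.9408
  (2 - 56.3077)^2 = 2949.3254
  (100 - 56.3077)^2 = 1909.0178
  (54 - 56.3077)^2 = 5.3254
  (10 - 56.3077)^2 = 2144.4024
  (90 - 56.3077)^2 = 1135.1716
  (80 - 56.3077)^2 = 561.3254
Step 3: Sum of squared deviations = 14586.7692
Step 4: Sample variance = 14586.7692 / 12 = 1215.5641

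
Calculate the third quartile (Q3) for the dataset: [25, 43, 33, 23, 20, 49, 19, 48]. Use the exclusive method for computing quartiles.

46.75

Step 1: Sort the data: [19, 20, 23, 25, 33, 43, 48, 49]
Step 2: n = 8
Step 3: Using the exclusive quartile method:
  Q1 = 20.75
  Q2 (median) = 29
  Q3 = 46.75
  IQR = Q3 - Q1 = 46.75 - 20.75 = 26
Step 4: Q3 = 46.75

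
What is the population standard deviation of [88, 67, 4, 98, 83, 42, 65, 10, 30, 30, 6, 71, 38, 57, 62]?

29.0344

Step 1: Compute the mean: 50.0667
Step 2: Sum of squared deviations from the mean: 12644.9333
Step 3: Population variance = 12644.9333 / 15 = 842.9956
Step 4: Standard deviation = sqrt(842.9956) = 29.0344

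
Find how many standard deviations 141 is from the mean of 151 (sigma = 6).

-1.6667

Step 1: Recall the z-score formula: z = (x - mu) / sigma
Step 2: Substitute values: z = (141 - 151) / 6
Step 3: z = -10 / 6 = -1.6667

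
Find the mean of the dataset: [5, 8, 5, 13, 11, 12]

9

Step 1: Sum all values: 5 + 8 + 5 + 13 + 11 + 12 = 54
Step 2: Count the number of values: n = 6
Step 3: Mean = sum / n = 54 / 6 = 9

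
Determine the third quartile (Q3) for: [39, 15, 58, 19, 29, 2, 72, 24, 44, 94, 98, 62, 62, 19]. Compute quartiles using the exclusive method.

64.5

Step 1: Sort the data: [2, 15, 19, 19, 24, 29, 39, 44, 58, 62, 62, 72, 94, 98]
Step 2: n = 14
Step 3: Using the exclusive quartile method:
  Q1 = 19
  Q2 (median) = 41.5
  Q3 = 64.5
  IQR = Q3 - Q1 = 64.5 - 19 = 45.5
Step 4: Q3 = 64.5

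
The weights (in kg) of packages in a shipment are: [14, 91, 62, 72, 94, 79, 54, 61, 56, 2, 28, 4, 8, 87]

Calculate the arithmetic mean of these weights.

50.8571

Step 1: Sum all values: 14 + 91 + 62 + 72 + 94 + 79 + 54 + 61 + 56 + 2 + 28 + 4 + 8 + 87 = 712
Step 2: Count the number of values: n = 14
Step 3: Mean = sum / n = 712 / 14 = 50.8571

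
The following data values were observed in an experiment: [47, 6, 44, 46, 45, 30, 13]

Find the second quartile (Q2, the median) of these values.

44

Step 1: Sort the data: [6, 13, 30, 44, 45, 46, 47]
Step 2: n = 7
Step 3: Q2 is the median. Since n is odd, it is the middle value at position 4: 44
Step 4: Q2 = 44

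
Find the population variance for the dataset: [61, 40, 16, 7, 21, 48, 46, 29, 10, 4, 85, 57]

578.0556

Step 1: Compute the mean: (61 + 40 + 16 + 7 + 21 + 48 + 46 + 29 + 10 + 4 + 85 + 57) / 12 = 35.3333
Step 2: Compute squared deviations from the mean:
  (61 - 35.3333)^2 = 658.7778
  (40 - 35.3333)^2 = 21.7778
  (16 - 35.3333)^2 = 373.7778
  (7 - 35.3333)^2 = 802.7778
  (21 - 35.3333)^2 = 205.4444
  (48 - 35.3333)^2 = 160.4444
  (46 - 35.3333)^2 = 113.7778
  (29 - 35.3333)^2 = 40.1111
  (10 - 35.3333)^2 = 641.7778
  (4 - 35.3333)^2 = 981.7778
  (85 - 35.3333)^2 = 2466.7778
  (57 - 35.3333)^2 = 469.4444
Step 3: Sum of squared deviations = 6936.6667
Step 4: Population variance = 6936.6667 / 12 = 578.0556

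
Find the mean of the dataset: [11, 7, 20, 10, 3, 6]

9.5

Step 1: Sum all values: 11 + 7 + 20 + 10 + 3 + 6 = 57
Step 2: Count the number of values: n = 6
Step 3: Mean = sum / n = 57 / 6 = 9.5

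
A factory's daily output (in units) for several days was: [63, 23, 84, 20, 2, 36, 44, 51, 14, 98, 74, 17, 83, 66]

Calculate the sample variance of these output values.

927.4121

Step 1: Compute the mean: (63 + 23 + 84 + 20 + 2 + 36 + 44 + 51 + 14 + 98 + 74 + 17 + 83 + 66) / 14 = 48.2143
Step 2: Compute squared deviations from the mean:
  (63 - 48.2143)^2 = 218.6173
  (23 - 48.2143)^2 = 635.7602
  (84 - 48.2143)^2 = 1280.6173
  (20 - 48.2143)^2 = 796.0459
  (2 - 48.2143)^2 = 2135.7602
  (36 - 48.2143)^2 = 149.1888
  (44 - 48.2143)^2 = 17.7602
  (51 - 48.2143)^2 = 7.7602
  (14 - 48.2143)^2 = 1170.6173
  (98 - 48.2143)^2 = 2478.6173
  (74 - 48.2143)^2 = 664.9031
  (17 - 48.2143)^2 = 974.3316
  (83 - 48.2143)^2 = 1210.0459
  (66 - 48.2143)^2 = 316.3316
Step 3: Sum of squared deviations = 12056.3571
Step 4: Sample variance = 12056.3571 / 13 = 927.4121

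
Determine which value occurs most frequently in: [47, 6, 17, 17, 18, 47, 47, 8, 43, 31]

47

Step 1: Count the frequency of each value:
  6: appears 1 time(s)
  8: appears 1 time(s)
  17: appears 2 time(s)
  18: appears 1 time(s)
  31: appears 1 time(s)
  43: appears 1 time(s)
  47: appears 3 time(s)
Step 2: The value 47 appears most frequently (3 times).
Step 3: Mode = 47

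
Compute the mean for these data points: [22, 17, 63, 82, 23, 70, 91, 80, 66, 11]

52.5

Step 1: Sum all values: 22 + 17 + 63 + 82 + 23 + 70 + 91 + 80 + 66 + 11 = 525
Step 2: Count the number of values: n = 10
Step 3: Mean = sum / n = 525 / 10 = 52.5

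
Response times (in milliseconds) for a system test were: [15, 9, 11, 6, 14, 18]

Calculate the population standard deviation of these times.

3.9756

Step 1: Compute the mean: 12.1667
Step 2: Sum of squared deviations from the mean: 94.8333
Step 3: Population variance = 94.8333 / 6 = 15.8056
Step 4: Standard deviation = sqrt(15.8056) = 3.9756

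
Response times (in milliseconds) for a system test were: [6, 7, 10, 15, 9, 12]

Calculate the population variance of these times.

9.1389

Step 1: Compute the mean: (6 + 7 + 10 + 15 + 9 + 12) / 6 = 9.8333
Step 2: Compute squared deviations from the mean:
  (6 - 9.8333)^2 = 14.6944
  (7 - 9.8333)^2 = 8.0278
  (10 - 9.8333)^2 = 0.0278
  (15 - 9.8333)^2 = 26.6944
  (9 - 9.8333)^2 = 0.6944
  (12 - 9.8333)^2 = 4.6944
Step 3: Sum of squared deviations = 54.8333
Step 4: Population variance = 54.8333 / 6 = 9.1389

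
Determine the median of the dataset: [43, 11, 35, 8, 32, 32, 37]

32

Step 1: Sort the data in ascending order: [8, 11, 32, 32, 35, 37, 43]
Step 2: The number of values is n = 7.
Step 3: Since n is odd, the median is the middle value at position 4: 32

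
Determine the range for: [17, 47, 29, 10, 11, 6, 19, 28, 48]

42

Step 1: Identify the maximum value: max = 48
Step 2: Identify the minimum value: min = 6
Step 3: Range = max - min = 48 - 6 = 42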